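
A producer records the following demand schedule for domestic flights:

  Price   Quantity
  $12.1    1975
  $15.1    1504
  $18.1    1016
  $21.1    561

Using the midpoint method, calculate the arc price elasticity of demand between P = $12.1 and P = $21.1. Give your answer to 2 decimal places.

At P = 12.1, Q = 1975; at P = 21.1, Q = 561.
ΔQ = -1414, ΔP = 9.0. Midpoints: P̄ = 16.60, Q̄ = 1268.0.
ε = (ΔQ/ΔP)(P̄/Q̄) = (-1414/9.0)(16.60/1268.0).

-2.06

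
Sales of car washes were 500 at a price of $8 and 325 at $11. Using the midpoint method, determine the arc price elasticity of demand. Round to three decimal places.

-1.343

ΔQ = 325 − 500 = -175; ΔP = 11 − 8 = 3.
Midpoints: P̄ = 9.50, Q̄ = 412.5.
ε = (ΔQ/ΔP)(P̄/Q̄) = (-175/3)(9.50/412.5).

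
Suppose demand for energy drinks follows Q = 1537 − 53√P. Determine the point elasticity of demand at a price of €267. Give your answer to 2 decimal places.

At P = 267, Q = 670.973.
dQ/dP = −53/(2√P) = -1.622.
ε = (dQ/dP)(P/Q) = (-1.622)(267/670.973).

-0.65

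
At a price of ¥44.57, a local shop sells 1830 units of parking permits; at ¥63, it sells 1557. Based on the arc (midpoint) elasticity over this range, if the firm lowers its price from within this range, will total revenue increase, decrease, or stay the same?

decrease

Arc ε = (-273/18.43)(53.78/1693.5) ≈ -0.470.
|ε| = 0.47 < 1, so demand is inelastic. A price cut therefore reduces total revenue.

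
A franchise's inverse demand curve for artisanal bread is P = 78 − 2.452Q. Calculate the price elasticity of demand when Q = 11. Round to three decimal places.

At Q = 11, P = 78 − 2.452(11) = 51.03.
dP/dQ = −2.452, so dQ/dP = 1/(−2.452) = -0.408.
ε = (dQ/dP)(P/Q) = (-0.408)(51.03/11).

-1.892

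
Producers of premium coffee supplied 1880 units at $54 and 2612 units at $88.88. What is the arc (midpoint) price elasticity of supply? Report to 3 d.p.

0.668

ΔQ = 2612 − 1880 = 732; ΔP = 88.88 − 54 = 34.88.
Midpoints: P̄ = 71.44, Q̄ = 2246.0.
ε_s = (ΔQ/ΔP)(P̄/Q̄) = (732/34.88)(71.44/2246.0).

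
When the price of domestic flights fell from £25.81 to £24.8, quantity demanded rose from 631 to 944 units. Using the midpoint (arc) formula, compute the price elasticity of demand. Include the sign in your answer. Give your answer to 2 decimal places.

-9.96

ΔQ = 944 − 631 = 313; ΔP = 24.8 − 25.81 = -1.01.
Midpoints: P̄ = 25.30, Q̄ = 787.5.
ε = (ΔQ/ΔP)(P̄/Q̄) = (313/-1.01)(25.30/787.5).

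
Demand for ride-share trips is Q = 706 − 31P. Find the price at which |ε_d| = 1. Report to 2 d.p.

11.39

For linear demand Q = a − bP, ε = −bP/(a − bP). |ε| = 1 when bP = a − bP, i.e. P = a/(2b).
P = 706/(2·31) = 706/62 = 11.3871.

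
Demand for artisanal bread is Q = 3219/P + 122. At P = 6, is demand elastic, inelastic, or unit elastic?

Q = 658.500, dQ/dP = -89.417.
ε = (dQ/dP)(P/Q) ≈ -0.815.
|ε| = 0.81 < 1.

inelastic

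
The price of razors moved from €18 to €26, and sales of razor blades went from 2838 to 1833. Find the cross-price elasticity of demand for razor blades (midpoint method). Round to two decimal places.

-1.18

ΔQ_x = 1833 − 2838 = -1005; ΔP_y = 26 − 18 = 8.
Midpoints: P̄_y = 22.00, Q̄_x = 2335.5.
ε_xy = (ΔQ_x/ΔP_y)(P̄_y/Q̄_x) = (-1005/8)(22.00/2335.5).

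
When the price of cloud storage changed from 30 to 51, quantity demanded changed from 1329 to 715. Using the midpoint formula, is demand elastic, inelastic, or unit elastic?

elastic

Arc ε ≈ -1.159.
|ε| = 1.16 > 1.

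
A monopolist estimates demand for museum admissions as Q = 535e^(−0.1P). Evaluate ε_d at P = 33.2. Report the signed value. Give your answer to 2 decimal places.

-3.32

At P = 33.2, Q = 19.342.
dQ/dP = −0.1·535e^(−0.1P) = −0.1Q = -1.934.
ε = (dQ/dP)(P/Q) = (-1.934)(33.2/19.342).
|ε| > 1, so demand is elastic at this price.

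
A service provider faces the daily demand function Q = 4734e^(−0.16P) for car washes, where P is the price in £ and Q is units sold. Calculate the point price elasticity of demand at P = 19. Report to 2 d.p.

-3.04

At P = 19, Q = 226.450.
dQ/dP = −0.16·4734e^(−0.16P) = −0.16Q = -36.232.
ε = (dQ/dP)(P/Q) = (-36.232)(19/226.450).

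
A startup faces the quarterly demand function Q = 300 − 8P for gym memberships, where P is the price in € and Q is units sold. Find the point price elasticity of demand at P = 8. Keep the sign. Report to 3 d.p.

At P = 8, Q = 236.
dQ/dP = −8.
ε = (dQ/dP)(P/Q) = (-8)(8/236).
|ε| < 1, so demand is inelastic at this price.

-0.271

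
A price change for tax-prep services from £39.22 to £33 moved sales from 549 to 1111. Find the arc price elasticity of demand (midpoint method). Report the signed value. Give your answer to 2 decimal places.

-3.93

ΔQ = 1111 − 549 = 562; ΔP = 33 − 39.22 = -6.22.
Midpoints: P̄ = 36.11, Q̄ = 830.0.
ε = (ΔQ/ΔP)(P̄/Q̄) = (562/-6.22)(36.11/830.0).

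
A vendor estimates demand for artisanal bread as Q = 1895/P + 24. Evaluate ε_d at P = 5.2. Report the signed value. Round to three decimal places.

At P = 5.2, Q = 388.423.
dQ/dP = −1895/P² = -70.081.
ε = (dQ/dP)(P/Q) = (-70.081)(5.2/388.423).

-0.938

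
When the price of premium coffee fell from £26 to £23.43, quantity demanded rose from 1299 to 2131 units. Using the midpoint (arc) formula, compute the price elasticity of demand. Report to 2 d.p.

-4.67

ΔQ = 2131 − 1299 = 832; ΔP = 23.43 − 26 = -2.57.
Midpoints: P̄ = 24.71, Q̄ = 1715.0.
ε = (ΔQ/ΔP)(P̄/Q̄) = (832/-2.57)(24.71/1715.0).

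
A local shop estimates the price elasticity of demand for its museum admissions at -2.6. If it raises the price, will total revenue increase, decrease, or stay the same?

|ε| = 2.60 > 1, so demand is elastic. A price rise therefore reduces total revenue.

decrease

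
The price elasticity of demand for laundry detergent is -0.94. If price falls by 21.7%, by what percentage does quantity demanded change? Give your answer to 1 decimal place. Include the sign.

20.4%

%ΔQ ≈ ε × %ΔP = (-0.94)(-21.7%) = 20.40%.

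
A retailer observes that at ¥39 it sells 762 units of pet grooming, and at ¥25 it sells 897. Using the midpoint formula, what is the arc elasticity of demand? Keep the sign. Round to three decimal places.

-0.372

ΔQ = 897 − 762 = 135; ΔP = 25 − 39 = -14.
Midpoints: P̄ = 32.00, Q̄ = 829.5.
ε = (ΔQ/ΔP)(P̄/Q̄) = (135/-14)(32.00/829.5).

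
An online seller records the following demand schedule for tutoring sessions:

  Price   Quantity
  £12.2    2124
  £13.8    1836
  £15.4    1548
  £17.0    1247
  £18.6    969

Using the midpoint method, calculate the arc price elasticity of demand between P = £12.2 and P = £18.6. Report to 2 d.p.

-1.80

At P = 12.2, Q = 2124; at P = 18.6, Q = 969.
ΔQ = -1155, ΔP = 6.4. Midpoints: P̄ = 15.40, Q̄ = 1546.5.
ε = (ΔQ/ΔP)(P̄/Q̄) = (-1155/6.4)(15.40/1546.5).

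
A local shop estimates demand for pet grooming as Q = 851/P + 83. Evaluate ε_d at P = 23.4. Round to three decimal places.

At P = 23.4, Q = 119.368.
dQ/dP = −851/P² = -1.554.
ε = (dQ/dP)(P/Q) = (-1.554)(23.4/119.368).

-0.305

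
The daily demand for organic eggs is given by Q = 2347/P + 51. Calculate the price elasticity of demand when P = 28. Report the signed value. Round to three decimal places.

At P = 28, Q = 134.821.
dQ/dP = −2347/P² = -2.994.
ε = (dQ/dP)(P/Q) = (-2.994)(28/134.821).

-0.622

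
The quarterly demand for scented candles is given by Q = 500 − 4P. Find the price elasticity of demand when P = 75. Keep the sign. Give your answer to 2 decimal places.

-1.50

At P = 75, Q = 200.
dQ/dP = −4.
ε = (dQ/dP)(P/Q) = (-4)(75/200).
|ε| > 1, so demand is elastic at this price.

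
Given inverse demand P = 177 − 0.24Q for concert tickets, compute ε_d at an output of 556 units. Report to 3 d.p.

At Q = 556, P = 177 − 0.24(556) = 43.56.
dP/dQ = −0.24, so dQ/dP = 1/(−0.24) = -4.167.
ε = (dQ/dP)(P/Q) = (-4.167)(43.56/556).

-0.326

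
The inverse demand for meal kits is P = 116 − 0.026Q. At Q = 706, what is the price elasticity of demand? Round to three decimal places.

-5.319

At Q = 706, P = 116 − 0.026(706) = 97.64.
dP/dQ = −0.026, so dQ/dP = 1/(−0.026) = -38.462.
ε = (dQ/dP)(P/Q) = (-38.462)(97.64/706).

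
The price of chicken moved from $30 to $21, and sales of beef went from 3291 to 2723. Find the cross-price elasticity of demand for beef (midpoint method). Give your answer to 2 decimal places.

0.54

ΔQ_x = 2723 − 3291 = -568; ΔP_y = 21 − 30 = -9.
Midpoints: P̄_y = 25.50, Q̄_x = 3007.0.
ε_xy = (ΔQ_x/ΔP_y)(P̄_y/Q̄_x) = (-568/-9)(25.50/3007.0).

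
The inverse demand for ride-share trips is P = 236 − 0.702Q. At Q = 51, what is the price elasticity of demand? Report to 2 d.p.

-5.59

At Q = 51, P = 236 − 0.702(51) = 200.20.
dP/dQ = −0.702, so dQ/dP = 1/(−0.702) = -1.425.
ε = (dQ/dP)(P/Q) = (-1.425)(200.20/51).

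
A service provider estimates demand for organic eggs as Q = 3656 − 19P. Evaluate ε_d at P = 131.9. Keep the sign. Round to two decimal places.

At P = 131.9, Q = 1149.900.
dQ/dP = −19.
ε = (dQ/dP)(P/Q) = (-19)(131.9/1149.900).

-2.18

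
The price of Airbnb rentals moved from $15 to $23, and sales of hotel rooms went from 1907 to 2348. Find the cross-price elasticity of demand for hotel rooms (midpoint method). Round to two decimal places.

ΔQ_x = 2348 − 1907 = 441; ΔP_y = 23 − 15 = 8.
Midpoints: P̄_y = 19.00, Q̄_x = 2127.5.
ε_xy = (ΔQ_x/ΔP_y)(P̄_y/Q̄_x) = (441/8)(19.00/2127.5).
ε_xy > 0, so the goods are substitutes.

0.49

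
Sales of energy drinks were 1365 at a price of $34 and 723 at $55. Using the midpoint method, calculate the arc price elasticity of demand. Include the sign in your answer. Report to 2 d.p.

-1.30

ΔQ = 723 − 1365 = -642; ΔP = 55 − 34 = 21.
Midpoints: P̄ = 44.50, Q̄ = 1044.0.
ε = (ΔQ/ΔP)(P̄/Q̄) = (-642/21)(44.50/1044.0).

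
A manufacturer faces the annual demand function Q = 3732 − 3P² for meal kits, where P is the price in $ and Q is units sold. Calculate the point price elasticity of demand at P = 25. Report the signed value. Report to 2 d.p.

-2.02

At P = 25, Q = 1857.
dQ/dP = −6P = -150.
ε = (dQ/dP)(P/Q) = (-150)(25/1857).
|ε| > 1, so demand is elastic at this price.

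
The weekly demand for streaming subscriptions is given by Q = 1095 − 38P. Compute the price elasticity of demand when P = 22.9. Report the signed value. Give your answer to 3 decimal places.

At P = 22.9, Q = 224.800.
dQ/dP = −38.
ε = (dQ/dP)(P/Q) = (-38)(22.9/224.800).

-3.871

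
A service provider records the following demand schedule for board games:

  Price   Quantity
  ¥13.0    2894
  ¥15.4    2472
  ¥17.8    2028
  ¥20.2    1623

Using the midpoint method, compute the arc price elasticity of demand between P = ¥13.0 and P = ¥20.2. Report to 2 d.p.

-1.30

At P = 13.0, Q = 2894; at P = 20.2, Q = 1623.
ΔQ = -1271, ΔP = 7.2. Midpoints: P̄ = 16.60, Q̄ = 2258.5.
ε = (ΔQ/ΔP)(P̄/Q̄) = (-1271/7.2)(16.60/2258.5).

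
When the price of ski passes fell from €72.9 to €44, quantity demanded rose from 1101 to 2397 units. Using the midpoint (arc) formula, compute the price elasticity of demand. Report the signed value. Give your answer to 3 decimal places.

ΔQ = 2397 − 1101 = 1296; ΔP = 44 − 72.9 = -28.9.
Midpoints: P̄ = 58.45, Q̄ = 1749.0.
ε = (ΔQ/ΔP)(P̄/Q̄) = (1296/-28.9)(58.45/1749.0).

-1.499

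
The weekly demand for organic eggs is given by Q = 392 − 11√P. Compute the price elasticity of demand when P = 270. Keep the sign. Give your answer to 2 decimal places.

At P = 270, Q = 211.252.
dQ/dP = −11/(2√P) = -0.335.
ε = (dQ/dP)(P/Q) = (-0.335)(270/211.252).

-0.43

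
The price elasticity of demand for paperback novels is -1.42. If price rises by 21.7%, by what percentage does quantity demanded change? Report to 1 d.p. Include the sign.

-30.8%

%ΔQ ≈ ε × %ΔP = (-1.42)(21.7%) = -30.81%.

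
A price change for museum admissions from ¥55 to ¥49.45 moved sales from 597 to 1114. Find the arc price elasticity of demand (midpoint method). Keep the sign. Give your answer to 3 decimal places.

-5.687

ΔQ = 1114 − 597 = 517; ΔP = 49.45 − 55 = -5.55.
Midpoints: P̄ = 52.23, Q̄ = 855.5.
ε = (ΔQ/ΔP)(P̄/Q̄) = (517/-5.55)(52.23/855.5).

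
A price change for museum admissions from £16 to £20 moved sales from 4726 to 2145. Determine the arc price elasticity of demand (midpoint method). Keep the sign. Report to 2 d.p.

-3.38

ΔQ = 2145 − 4726 = -2581; ΔP = 20 − 16 = 4.
Midpoints: P̄ = 18.00, Q̄ = 3435.5.
ε = (ΔQ/ΔP)(P̄/Q̄) = (-2581/4)(18.00/3435.5).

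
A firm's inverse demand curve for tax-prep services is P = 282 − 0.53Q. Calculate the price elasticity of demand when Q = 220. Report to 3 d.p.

-1.419

At Q = 220, P = 282 − 0.53(220) = 165.40.
dP/dQ = −0.53, so dQ/dP = 1/(−0.53) = -1.887.
ε = (dQ/dP)(P/Q) = (-1.887)(165.40/220).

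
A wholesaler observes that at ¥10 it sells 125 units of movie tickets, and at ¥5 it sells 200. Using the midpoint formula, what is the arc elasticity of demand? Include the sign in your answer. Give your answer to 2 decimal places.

ΔQ = 200 − 125 = 75; ΔP = 5 − 10 = -5.
Midpoints: P̄ = 7.50, Q̄ = 162.5.
ε = (ΔQ/ΔP)(P̄/Q̄) = (75/-5)(7.50/162.5).

-0.69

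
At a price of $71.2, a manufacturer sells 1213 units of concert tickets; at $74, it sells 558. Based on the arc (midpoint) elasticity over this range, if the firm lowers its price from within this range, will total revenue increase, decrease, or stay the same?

Arc ε = (-655/2.8)(72.60/885.5) ≈ -19.179.
|ε| = 19.18 > 1, so demand is elastic. A price cut therefore raises total revenue.

increase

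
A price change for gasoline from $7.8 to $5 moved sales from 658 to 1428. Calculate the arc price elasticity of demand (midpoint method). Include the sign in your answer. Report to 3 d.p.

ΔQ = 1428 − 658 = 770; ΔP = 5 − 7.8 = -2.8.
Midpoints: P̄ = 6.40, Q̄ = 1043.0.
ε = (ΔQ/ΔP)(P̄/Q̄) = (770/-2.8)(6.40/1043.0).

-1.687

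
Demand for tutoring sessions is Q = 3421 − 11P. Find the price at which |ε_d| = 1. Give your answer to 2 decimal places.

For linear demand Q = a − bP, ε = −bP/(a − bP). |ε| = 1 when bP = a − bP, i.e. P = a/(2b).
P = 3421/(2·11) = 3421/22 = 155.5000.

155.50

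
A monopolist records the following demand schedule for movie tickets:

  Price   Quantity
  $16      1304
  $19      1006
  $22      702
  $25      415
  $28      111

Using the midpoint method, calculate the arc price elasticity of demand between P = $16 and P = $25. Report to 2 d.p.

At P = 16, Q = 1304; at P = 25, Q = 415.
ΔQ = -889, ΔP = 9. Midpoints: P̄ = 20.50, Q̄ = 859.5.
ε = (ΔQ/ΔP)(P̄/Q̄) = (-889/9)(20.50/859.5).

-2.36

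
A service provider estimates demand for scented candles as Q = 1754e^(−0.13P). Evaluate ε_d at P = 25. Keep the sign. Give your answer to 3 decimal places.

-3.250

At P = 25, Q = 68.010.
dQ/dP = −0.13·1754e^(−0.13P) = −0.13Q = -8.841.
ε = (dQ/dP)(P/Q) = (-8.841)(25/68.010).
|ε| > 1, so demand is elastic at this price.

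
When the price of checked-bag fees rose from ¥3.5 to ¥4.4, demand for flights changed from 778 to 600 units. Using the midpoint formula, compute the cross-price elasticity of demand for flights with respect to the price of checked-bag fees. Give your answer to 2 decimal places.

-1.13

ΔQ_x = 600 − 778 = -178; ΔP_y = 4.4 − 3.5 = 0.9.
Midpoints: P̄_y = 3.95, Q̄_x = 689.0.
ε_xy = (ΔQ_x/ΔP_y)(P̄_y/Q̄_x) = (-178/0.9)(3.95/689.0).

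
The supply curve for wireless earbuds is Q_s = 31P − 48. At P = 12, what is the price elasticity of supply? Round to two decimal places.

At P = 12, Q_s = 324.
dQ_s/dP = 31.
ε_s = (dQ_s/dP)(P/Q_s) = (31)(12/324).

1.15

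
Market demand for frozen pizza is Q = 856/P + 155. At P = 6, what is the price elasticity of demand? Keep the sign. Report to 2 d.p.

-0.48

At P = 6, Q = 297.667.
dQ/dP = −856/P² = -23.778.
ε = (dQ/dP)(P/Q) = (-23.778)(6/297.667).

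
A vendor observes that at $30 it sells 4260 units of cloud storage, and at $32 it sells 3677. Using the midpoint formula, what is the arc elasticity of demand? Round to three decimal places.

ΔQ = 3677 − 4260 = -583; ΔP = 32 − 30 = 2.
Midpoints: P̄ = 31.00, Q̄ = 3968.5.
ε = (ΔQ/ΔP)(P̄/Q̄) = (-583/2)(31.00/3968.5).

-2.277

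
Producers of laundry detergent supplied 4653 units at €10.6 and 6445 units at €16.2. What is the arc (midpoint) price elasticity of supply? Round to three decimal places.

0.773

ΔQ = 6445 − 4653 = 1792; ΔP = 16.2 − 10.6 = 5.6.
Midpoints: P̄ = 13.40, Q̄ = 5549.0.
ε_s = (ΔQ/ΔP)(P̄/Q̄) = (1792/5.6)(13.40/5549.0).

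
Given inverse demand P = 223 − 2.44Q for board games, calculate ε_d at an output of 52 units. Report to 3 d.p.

-0.758

At Q = 52, P = 223 − 2.44(52) = 96.12.
dP/dQ = −2.44, so dQ/dP = 1/(−2.44) = -0.410.
ε = (dQ/dP)(P/Q) = (-0.410)(96.12/52).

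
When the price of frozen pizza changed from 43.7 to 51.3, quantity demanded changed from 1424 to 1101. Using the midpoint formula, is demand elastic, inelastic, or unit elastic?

elastic

Arc ε ≈ -1.599.
|ε| = 1.60 > 1.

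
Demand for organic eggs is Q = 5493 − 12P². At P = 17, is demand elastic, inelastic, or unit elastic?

Q = 2025, dQ/dP = -408.
ε = (dQ/dP)(P/Q) ≈ -3.425.
|ε| = 3.43 > 1.

elastic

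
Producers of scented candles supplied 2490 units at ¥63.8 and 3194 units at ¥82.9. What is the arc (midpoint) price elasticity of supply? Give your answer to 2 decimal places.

0.95

ΔQ = 3194 − 2490 = 704; ΔP = 82.9 − 63.8 = 19.1.
Midpoints: P̄ = 73.35, Q̄ = 2842.0.
ε_s = (ΔQ/ΔP)(P̄/Q̄) = (704/19.1)(73.35/2842.0).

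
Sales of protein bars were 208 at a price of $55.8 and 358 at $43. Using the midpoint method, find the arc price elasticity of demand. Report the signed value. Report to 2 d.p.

ΔQ = 358 − 208 = 150; ΔP = 43 − 55.8 = -12.8.
Midpoints: P̄ = 49.40, Q̄ = 283.0.
ε = (ΔQ/ΔP)(P̄/Q̄) = (150/-12.8)(49.40/283.0).

-2.05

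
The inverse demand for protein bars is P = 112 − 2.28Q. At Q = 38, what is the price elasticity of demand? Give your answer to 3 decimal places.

At Q = 38, P = 112 − 2.28(38) = 25.36.
dP/dQ = −2.28, so dQ/dP = 1/(−2.28) = -0.439.
ε = (dQ/dP)(P/Q) = (-0.439)(25.36/38).

-0.293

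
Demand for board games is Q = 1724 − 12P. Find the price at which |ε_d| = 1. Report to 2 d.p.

71.83

For linear demand Q = a − bP, ε = −bP/(a − bP). |ε| = 1 when bP = a − bP, i.e. P = a/(2b).
P = 1724/(2·12) = 1724/24 = 71.8333.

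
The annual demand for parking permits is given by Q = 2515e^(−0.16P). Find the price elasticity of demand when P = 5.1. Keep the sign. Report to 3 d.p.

At P = 5.1, Q = 1112.125.
dQ/dP = −0.16·2515e^(−0.16P) = −0.16Q = -177.940.
ε = (dQ/dP)(P/Q) = (-177.940)(5.1/1112.125).

-0.816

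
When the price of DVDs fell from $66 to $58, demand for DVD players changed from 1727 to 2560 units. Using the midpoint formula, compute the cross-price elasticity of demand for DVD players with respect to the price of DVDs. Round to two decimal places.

-3.01

ΔQ_x = 2560 − 1727 = 833; ΔP_y = 58 − 66 = -8.
Midpoints: P̄_y = 62.00, Q̄_x = 2143.5.
ε_xy = (ΔQ_x/ΔP_y)(P̄_y/Q̄_x) = (833/-8)(62.00/2143.5).
ε_xy < 0, so the goods are complements.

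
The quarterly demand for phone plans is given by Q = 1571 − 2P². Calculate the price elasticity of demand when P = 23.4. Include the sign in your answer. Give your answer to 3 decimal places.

At P = 23.4, Q = 475.880.
dQ/dP = −4P = -93.600.
ε = (dQ/dP)(P/Q) = (-93.600)(23.4/475.880).
|ε| > 1, so demand is elastic at this price.

-4.603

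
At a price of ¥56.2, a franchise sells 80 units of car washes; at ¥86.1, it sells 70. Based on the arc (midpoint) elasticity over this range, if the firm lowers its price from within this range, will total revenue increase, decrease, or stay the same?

decrease

Arc ε = (-10/29.9)(71.15/75.0) ≈ -0.317.
|ε| = 0.32 < 1, so demand is inelastic. A price cut therefore reduces total revenue.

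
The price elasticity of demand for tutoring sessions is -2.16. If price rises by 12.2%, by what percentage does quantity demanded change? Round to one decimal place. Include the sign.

-26.4%

%ΔQ ≈ ε × %ΔP = (-2.16)(12.2%) = -26.35%.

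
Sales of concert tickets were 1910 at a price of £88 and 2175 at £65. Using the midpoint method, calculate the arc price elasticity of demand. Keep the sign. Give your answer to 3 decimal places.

ΔQ = 2175 − 1910 = 265; ΔP = 65 − 88 = -23.
Midpoints: P̄ = 76.50, Q̄ = 2042.5.
ε = (ΔQ/ΔP)(P̄/Q̄) = (265/-23)(76.50/2042.5).

-0.432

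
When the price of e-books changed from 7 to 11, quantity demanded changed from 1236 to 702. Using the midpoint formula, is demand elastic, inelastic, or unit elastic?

elastic

Arc ε ≈ -1.240.
|ε| = 1.24 > 1.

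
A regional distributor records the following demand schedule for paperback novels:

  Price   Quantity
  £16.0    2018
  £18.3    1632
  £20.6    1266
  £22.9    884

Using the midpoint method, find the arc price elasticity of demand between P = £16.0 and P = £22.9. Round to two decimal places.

-2.20

At P = 16.0, Q = 2018; at P = 22.9, Q = 884.
ΔQ = -1134, ΔP = 6.9. Midpoints: P̄ = 19.45, Q̄ = 1451.0.
ε = (ΔQ/ΔP)(P̄/Q̄) = (-1134/6.9)(19.45/1451.0).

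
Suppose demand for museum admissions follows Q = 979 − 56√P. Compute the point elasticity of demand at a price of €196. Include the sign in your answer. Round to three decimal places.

-2.010

At P = 196, Q = 195.
dQ/dP = −56/(2√P) = -2.
ε = (dQ/dP)(P/Q) = (-2)(196/195).
|ε| > 1, so demand is elastic at this price.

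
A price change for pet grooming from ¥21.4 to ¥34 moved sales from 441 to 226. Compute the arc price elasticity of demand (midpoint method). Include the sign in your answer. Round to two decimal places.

-1.42

ΔQ = 226 − 441 = -215; ΔP = 34 − 21.4 = 12.6.
Midpoints: P̄ = 27.70, Q̄ = 333.5.
ε = (ΔQ/ΔP)(P̄/Q̄) = (-215/12.6)(27.70/333.5).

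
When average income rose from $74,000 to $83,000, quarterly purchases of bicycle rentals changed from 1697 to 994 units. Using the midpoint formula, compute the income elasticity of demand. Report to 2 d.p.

-4.56

ΔQ = -703, ΔI = 9000. Midpoints: Ī = 78,500, Q̄ = 1345.5.
ε_I = (ΔQ/ΔI)(Ī/Q̄) = (-703/9000)(78500/1345.5).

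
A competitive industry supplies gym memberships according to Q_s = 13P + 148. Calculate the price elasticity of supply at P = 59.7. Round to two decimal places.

0.84

At P = 59.7, Q_s = 924.10.
dQ_s/dP = 13.
ε_s = (dQ_s/dP)(P/Q_s) = (13)(59.7/924.10).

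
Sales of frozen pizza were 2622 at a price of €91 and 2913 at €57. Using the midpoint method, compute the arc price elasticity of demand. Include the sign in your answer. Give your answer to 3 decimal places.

ΔQ = 2913 − 2622 = 291; ΔP = 57 − 91 = -34.
Midpoints: P̄ = 74.00, Q̄ = 2767.5.
ε = (ΔQ/ΔP)(P̄/Q̄) = (291/-34)(74.00/2767.5).

-0.229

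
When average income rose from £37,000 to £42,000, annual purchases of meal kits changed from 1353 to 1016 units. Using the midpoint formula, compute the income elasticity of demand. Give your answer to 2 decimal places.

ΔQ = -337, ΔI = 5000. Midpoints: Ī = 39,500, Q̄ = 1184.5.
ε_I = (ΔQ/ΔI)(Ī/Q̄) = (-337/5000)(39500/1184.5).

-2.25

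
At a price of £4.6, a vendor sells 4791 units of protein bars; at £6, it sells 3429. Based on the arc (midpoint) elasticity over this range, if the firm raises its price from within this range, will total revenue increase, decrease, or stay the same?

Arc ε = (-1362/1.4)(5.30/4110.0) ≈ -1.255.
|ε| = 1.25 > 1, so demand is elastic. A price rise therefore reduces total revenue.

decrease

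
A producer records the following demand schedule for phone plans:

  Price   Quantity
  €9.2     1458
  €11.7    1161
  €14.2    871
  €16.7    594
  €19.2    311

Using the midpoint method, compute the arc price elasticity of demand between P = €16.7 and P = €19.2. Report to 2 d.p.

-4.49

At P = 16.7, Q = 594; at P = 19.2, Q = 311.
ΔQ = -283, ΔP = 2.5. Midpoints: P̄ = 17.95, Q̄ = 452.5.
ε = (ΔQ/ΔP)(P̄/Q̄) = (-283/2.5)(17.95/452.5).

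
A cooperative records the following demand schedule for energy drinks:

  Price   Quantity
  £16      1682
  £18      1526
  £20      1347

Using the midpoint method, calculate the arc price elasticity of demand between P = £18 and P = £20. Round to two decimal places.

-1.18

At P = 18, Q = 1526; at P = 20, Q = 1347.
ΔQ = -179, ΔP = 2. Midpoints: P̄ = 19.00, Q̄ = 1436.5.
ε = (ΔQ/ΔP)(P̄/Q̄) = (-179/2)(19.00/1436.5).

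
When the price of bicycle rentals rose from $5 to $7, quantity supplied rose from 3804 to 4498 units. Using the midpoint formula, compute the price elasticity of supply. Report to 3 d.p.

ΔQ = 4498 − 3804 = 694; ΔP = 7 − 5 = 2.
Midpoints: P̄ = 6.00, Q̄ = 4151.0.
ε_s = (ΔQ/ΔP)(P̄/Q̄) = (694/2)(6.00/4151.0).

0.502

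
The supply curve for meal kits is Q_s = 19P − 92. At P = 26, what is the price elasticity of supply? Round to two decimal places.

1.23

At P = 26, Q_s = 402.
dQ_s/dP = 19.
ε_s = (dQ_s/dP)(P/Q_s) = (19)(26/402).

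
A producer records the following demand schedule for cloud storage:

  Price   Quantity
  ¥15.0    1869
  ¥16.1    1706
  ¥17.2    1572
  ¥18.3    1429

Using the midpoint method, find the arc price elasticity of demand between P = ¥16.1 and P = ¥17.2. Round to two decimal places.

-1.24

At P = 16.1, Q = 1706; at P = 17.2, Q = 1572.
ΔQ = -134, ΔP = 1.1. Midpoints: P̄ = 16.65, Q̄ = 1639.0.
ε = (ΔQ/ΔP)(P̄/Q̄) = (-134/1.1)(16.65/1639.0).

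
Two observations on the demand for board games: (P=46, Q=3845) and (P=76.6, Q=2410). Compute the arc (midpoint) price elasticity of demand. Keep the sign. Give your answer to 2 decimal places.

ΔQ = 2410 − 3845 = -1435; ΔP = 76.6 − 46 = 30.6.
Midpoints: P̄ = 61.30, Q̄ = 3127.5.
ε = (ΔQ/ΔP)(P̄/Q̄) = (-1435/30.6)(61.30/3127.5).

-0.92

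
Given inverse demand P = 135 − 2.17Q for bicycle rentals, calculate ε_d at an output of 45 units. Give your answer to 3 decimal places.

At Q = 45, P = 135 − 2.17(45) = 37.35.
dP/dQ = −2.17, so dQ/dP = 1/(−2.17) = -0.461.
ε = (dQ/dP)(P/Q) = (-0.461)(37.35/45).

-0.382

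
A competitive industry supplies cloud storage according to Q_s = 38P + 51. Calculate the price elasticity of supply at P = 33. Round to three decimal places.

At P = 33, Q_s = 1305.
dQ_s/dP = 38.
ε_s = (dQ_s/dP)(P/Q_s) = (38)(33/1305).

0.961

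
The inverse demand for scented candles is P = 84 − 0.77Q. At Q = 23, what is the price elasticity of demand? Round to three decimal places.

At Q = 23, P = 84 − 0.77(23) = 66.29.
dP/dQ = −0.77, so dQ/dP = 1/(−0.77) = -1.299.
ε = (dQ/dP)(P/Q) = (-1.299)(66.29/23).

-3.743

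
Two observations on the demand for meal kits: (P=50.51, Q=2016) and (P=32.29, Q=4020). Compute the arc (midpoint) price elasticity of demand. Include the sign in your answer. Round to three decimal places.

-1.509

ΔQ = 4020 − 2016 = 2004; ΔP = 32.29 − 50.51 = -18.22.
Midpoints: P̄ = 41.40, Q̄ = 3018.0.
ε = (ΔQ/ΔP)(P̄/Q̄) = (2004/-18.22)(41.40/3018.0).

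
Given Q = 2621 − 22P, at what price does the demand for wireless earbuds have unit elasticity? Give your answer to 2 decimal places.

59.57

For linear demand Q = a − bP, ε = −bP/(a − bP). |ε| = 1 when bP = a − bP, i.e. P = a/(2b).
P = 2621/(2·22) = 2621/44 = 59.5682.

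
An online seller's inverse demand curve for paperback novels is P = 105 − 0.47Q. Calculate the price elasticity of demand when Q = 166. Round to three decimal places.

-0.346

At Q = 166, P = 105 − 0.47(166) = 26.98.
dP/dQ = −0.47, so dQ/dP = 1/(−0.47) = -2.128.
ε = (dQ/dP)(P/Q) = (-2.128)(26.98/166).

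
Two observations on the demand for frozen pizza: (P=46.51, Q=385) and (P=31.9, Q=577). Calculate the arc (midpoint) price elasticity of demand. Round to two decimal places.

-1.07

ΔQ = 577 − 385 = 192; ΔP = 31.9 − 46.51 = -14.61.
Midpoints: P̄ = 39.20, Q̄ = 481.0.
ε = (ΔQ/ΔP)(P̄/Q̄) = (192/-14.61)(39.20/481.0).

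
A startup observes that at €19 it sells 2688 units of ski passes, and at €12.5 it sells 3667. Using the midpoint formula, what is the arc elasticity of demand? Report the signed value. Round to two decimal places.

-0.75

ΔQ = 3667 − 2688 = 979; ΔP = 12.5 − 19 = -6.5.
Midpoints: P̄ = 15.75, Q̄ = 3177.5.
ε = (ΔQ/ΔP)(P̄/Q̄) = (979/-6.5)(15.75/3177.5).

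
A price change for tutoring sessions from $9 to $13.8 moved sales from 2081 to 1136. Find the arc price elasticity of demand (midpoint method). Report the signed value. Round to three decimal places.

ΔQ = 1136 − 2081 = -945; ΔP = 13.8 − 9 = 4.8.
Midpoints: P̄ = 11.40, Q̄ = 1608.5.
ε = (ΔQ/ΔP)(P̄/Q̄) = (-945/4.8)(11.40/1608.5).

-1.395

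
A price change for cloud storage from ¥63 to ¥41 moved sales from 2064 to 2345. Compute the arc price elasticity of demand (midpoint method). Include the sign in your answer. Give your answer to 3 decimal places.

ΔQ = 2345 − 2064 = 281; ΔP = 41 − 63 = -22.
Midpoints: P̄ = 52.00, Q̄ = 2204.5.
ε = (ΔQ/ΔP)(P̄/Q̄) = (281/-22)(52.00/2204.5).

-0.301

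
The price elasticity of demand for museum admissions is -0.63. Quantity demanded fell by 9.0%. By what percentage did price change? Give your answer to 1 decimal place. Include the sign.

%ΔP ≈ %ΔQ / ε = (-9.0%)/(-0.63) = 14.29%.

14.3%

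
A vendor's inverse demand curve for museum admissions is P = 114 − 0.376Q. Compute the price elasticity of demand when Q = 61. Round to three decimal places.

-3.970

At Q = 61, P = 114 − 0.376(61) = 91.06.
dP/dQ = −0.376, so dQ/dP = 1/(−0.376) = -2.660.
ε = (dQ/dP)(P/Q) = (-2.660)(91.06/61).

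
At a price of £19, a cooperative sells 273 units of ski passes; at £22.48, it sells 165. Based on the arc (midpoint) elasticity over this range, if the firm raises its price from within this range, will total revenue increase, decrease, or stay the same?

decrease

Arc ε = (-108/3.48)(20.74/219.0) ≈ -2.939.
|ε| = 2.94 > 1, so demand is elastic. A price rise therefore reduces total revenue.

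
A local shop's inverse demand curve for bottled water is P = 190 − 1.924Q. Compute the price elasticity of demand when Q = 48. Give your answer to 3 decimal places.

-1.057

At Q = 48, P = 190 − 1.924(48) = 97.65.
dP/dQ = −1.924, so dQ/dP = 1/(−1.924) = -0.520.
ε = (dQ/dP)(P/Q) = (-0.520)(97.65/48).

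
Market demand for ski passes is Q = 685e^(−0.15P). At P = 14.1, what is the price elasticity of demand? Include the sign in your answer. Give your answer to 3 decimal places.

At P = 14.1, Q = 82.634.
dQ/dP = −0.15·685e^(−0.15P) = −0.15Q = -12.395.
ε = (dQ/dP)(P/Q) = (-12.395)(14.1/82.634).

-2.115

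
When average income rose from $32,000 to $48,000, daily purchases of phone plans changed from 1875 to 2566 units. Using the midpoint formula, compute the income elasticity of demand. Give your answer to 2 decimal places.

0.78

ΔQ = 691, ΔI = 16000. Midpoints: Ī = 40,000, Q̄ = 2220.5.
ε_I = (ΔQ/ΔI)(Ī/Q̄) = (691/16000)(40000/2220.5).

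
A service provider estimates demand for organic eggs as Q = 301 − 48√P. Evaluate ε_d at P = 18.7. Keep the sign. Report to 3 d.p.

At P = 18.7, Q = 93.431.
dQ/dP = −48/(2√P) = -5.550.
ε = (dQ/dP)(P/Q) = (-5.550)(18.7/93.431).

-1.111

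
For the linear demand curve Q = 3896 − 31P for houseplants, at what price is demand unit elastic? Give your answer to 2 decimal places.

62.84

For linear demand Q = a − bP, ε = −bP/(a − bP). |ε| = 1 when bP = a − bP, i.e. P = a/(2b).
P = 3896/(2·31) = 3896/62 = 62.8387.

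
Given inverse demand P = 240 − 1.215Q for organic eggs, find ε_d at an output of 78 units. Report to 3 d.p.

-1.532

At Q = 78, P = 240 − 1.215(78) = 145.23.
dP/dQ = −1.215, so dQ/dP = 1/(−1.215) = -0.823.
ε = (dQ/dP)(P/Q) = (-0.823)(145.23/78).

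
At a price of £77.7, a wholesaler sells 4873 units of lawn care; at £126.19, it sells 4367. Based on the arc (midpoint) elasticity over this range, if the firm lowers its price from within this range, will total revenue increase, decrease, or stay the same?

Arc ε = (-506/48.49)(101.94/4620.0) ≈ -0.230.
|ε| = 0.23 < 1, so demand is inelastic. A price cut therefore reduces total revenue.

decrease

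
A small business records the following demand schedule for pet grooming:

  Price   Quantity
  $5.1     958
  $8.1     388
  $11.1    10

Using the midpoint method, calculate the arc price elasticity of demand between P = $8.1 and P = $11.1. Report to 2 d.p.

-6.08

At P = 8.1, Q = 388; at P = 11.1, Q = 10.
ΔQ = -378, ΔP = 3.0. Midpoints: P̄ = 9.60, Q̄ = 199.0.
ε = (ΔQ/ΔP)(P̄/Q̄) = (-378/3.0)(9.60/199.0).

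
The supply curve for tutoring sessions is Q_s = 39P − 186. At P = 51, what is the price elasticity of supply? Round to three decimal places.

1.103

At P = 51, Q_s = 1803.
dQ_s/dP = 39.
ε_s = (dQ_s/dP)(P/Q_s) = (39)(51/1803).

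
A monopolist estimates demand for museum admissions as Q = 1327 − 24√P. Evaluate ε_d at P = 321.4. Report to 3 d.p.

At P = 321.4, Q = 896.737.
dQ/dP = −24/(2√P) = -0.669.
ε = (dQ/dP)(P/Q) = (-0.669)(321.4/896.737).

-0.240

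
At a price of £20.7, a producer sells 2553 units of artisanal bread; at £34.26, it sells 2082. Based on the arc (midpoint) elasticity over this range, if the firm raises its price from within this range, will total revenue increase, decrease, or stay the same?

Arc ε = (-471/13.56)(27.48/2317.5) ≈ -0.412.
|ε| = 0.41 < 1, so demand is inelastic. A price rise therefore raises total revenue.

increase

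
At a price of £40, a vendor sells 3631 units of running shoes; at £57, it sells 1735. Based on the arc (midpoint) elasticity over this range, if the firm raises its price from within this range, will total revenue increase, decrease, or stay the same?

Arc ε = (-1896/17)(48.50/2683.0) ≈ -2.016.
|ε| = 2.02 > 1, so demand is elastic. A price rise therefore reduces total revenue.

decrease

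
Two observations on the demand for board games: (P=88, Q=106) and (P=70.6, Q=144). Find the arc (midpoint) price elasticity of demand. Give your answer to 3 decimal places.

ΔQ = 144 − 106 = 38; ΔP = 70.6 − 88 = -17.4.
Midpoints: P̄ = 79.30, Q̄ = 125.0.
ε = (ΔQ/ΔP)(P̄/Q̄) = (38/-17.4)(79.30/125.0).

-1.385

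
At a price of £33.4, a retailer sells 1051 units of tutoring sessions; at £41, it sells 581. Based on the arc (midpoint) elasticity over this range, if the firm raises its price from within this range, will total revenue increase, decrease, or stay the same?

Arc ε = (-470/7.6)(37.20/816.0) ≈ -2.819.
|ε| = 2.82 > 1, so demand is elastic. A price rise therefore reduces total revenue.

decrease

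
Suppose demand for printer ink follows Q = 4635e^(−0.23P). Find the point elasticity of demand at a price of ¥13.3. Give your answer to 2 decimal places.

At P = 13.3, Q = 217.542.
dQ/dP = −0.23·4635e^(−0.23P) = −0.23Q = -50.035.
ε = (dQ/dP)(P/Q) = (-50.035)(13.3/217.542).
|ε| > 1, so demand is elastic at this price.

-3.06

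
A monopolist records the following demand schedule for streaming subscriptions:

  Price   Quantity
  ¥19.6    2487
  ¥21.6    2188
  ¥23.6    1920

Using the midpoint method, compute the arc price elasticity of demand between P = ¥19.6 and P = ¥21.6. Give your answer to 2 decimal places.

-1.32

At P = 19.6, Q = 2487; at P = 21.6, Q = 2188.
ΔQ = -299, ΔP = 2.0. Midpoints: P̄ = 20.60, Q̄ = 2337.5.
ε = (ΔQ/ΔP)(P̄/Q̄) = (-299/2.0)(20.60/2337.5).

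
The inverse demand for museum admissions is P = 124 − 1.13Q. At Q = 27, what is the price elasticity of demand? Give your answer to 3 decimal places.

At Q = 27, P = 124 − 1.13(27) = 93.49.
dP/dQ = −1.13, so dQ/dP = 1/(−1.13) = -0.885.
ε = (dQ/dP)(P/Q) = (-0.885)(93.49/27).

-3.064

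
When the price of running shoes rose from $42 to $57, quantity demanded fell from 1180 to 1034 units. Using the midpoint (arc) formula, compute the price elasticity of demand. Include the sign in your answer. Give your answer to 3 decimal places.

-0.435

ΔQ = 1034 − 1180 = -146; ΔP = 57 − 42 = 15.
Midpoints: P̄ = 49.50, Q̄ = 1107.0.
ε = (ΔQ/ΔP)(P̄/Q̄) = (-146/15)(49.50/1107.0).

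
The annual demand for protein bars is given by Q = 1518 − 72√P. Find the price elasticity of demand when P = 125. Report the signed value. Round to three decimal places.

-0.564

At P = 125, Q = 713.016.
dQ/dP = −72/(2√P) = -3.220.
ε = (dQ/dP)(P/Q) = (-3.220)(125/713.016).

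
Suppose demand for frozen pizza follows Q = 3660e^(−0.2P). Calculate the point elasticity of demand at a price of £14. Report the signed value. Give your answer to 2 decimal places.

-2.80

At P = 14, Q = 222.565.
dQ/dP = −0.2·3660e^(−0.2P) = −0.2Q = -44.513.
ε = (dQ/dP)(P/Q) = (-44.513)(14/222.565).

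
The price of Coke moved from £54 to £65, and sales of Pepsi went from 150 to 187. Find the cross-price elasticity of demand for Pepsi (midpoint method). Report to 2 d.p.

1.19

ΔQ_x = 187 − 150 = 37; ΔP_y = 65 − 54 = 11.
Midpoints: P̄_y = 59.50, Q̄_x = 168.5.
ε_xy = (ΔQ_x/ΔP_y)(P̄_y/Q̄_x) = (37/11)(59.50/168.5).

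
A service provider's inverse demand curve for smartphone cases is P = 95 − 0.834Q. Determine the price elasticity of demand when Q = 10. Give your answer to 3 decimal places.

At Q = 10, P = 95 − 0.834(10) = 86.66.
dP/dQ = −0.834, so dQ/dP = 1/(−0.834) = -1.199.
ε = (dQ/dP)(P/Q) = (-1.199)(86.66/10).

-10.391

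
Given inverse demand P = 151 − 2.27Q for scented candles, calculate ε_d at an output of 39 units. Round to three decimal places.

-0.706

At Q = 39, P = 151 − 2.27(39) = 62.47.
dP/dQ = −2.27, so dQ/dP = 1/(−2.27) = -0.441.
ε = (dQ/dP)(P/Q) = (-0.441)(62.47/39).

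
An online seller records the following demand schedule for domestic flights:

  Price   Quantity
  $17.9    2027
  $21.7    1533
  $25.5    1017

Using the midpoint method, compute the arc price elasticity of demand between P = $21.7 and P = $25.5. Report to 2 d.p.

At P = 21.7, Q = 1533; at P = 25.5, Q = 1017.
ΔQ = -516, ΔP = 3.8. Midpoints: P̄ = 23.60, Q̄ = 1275.0.
ε = (ΔQ/ΔP)(P̄/Q̄) = (-516/3.8)(23.60/1275.0).

-2.51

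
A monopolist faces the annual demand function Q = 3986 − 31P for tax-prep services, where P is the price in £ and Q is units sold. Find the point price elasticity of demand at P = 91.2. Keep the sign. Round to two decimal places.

-2.44

At P = 91.2, Q = 1158.800.
dQ/dP = −31.
ε = (dQ/dP)(P/Q) = (-31)(91.2/1158.800).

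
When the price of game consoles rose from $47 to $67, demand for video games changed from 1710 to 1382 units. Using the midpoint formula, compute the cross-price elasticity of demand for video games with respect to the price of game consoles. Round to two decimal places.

ΔQ_x = 1382 − 1710 = -328; ΔP_y = 67 − 47 = 20.
Midpoints: P̄_y = 57.00, Q̄_x = 1546.0.
ε_xy = (ΔQ_x/ΔP_y)(P̄_y/Q̄_x) = (-328/20)(57.00/1546.0).
ε_xy < 0, so the goods are complements.

-0.60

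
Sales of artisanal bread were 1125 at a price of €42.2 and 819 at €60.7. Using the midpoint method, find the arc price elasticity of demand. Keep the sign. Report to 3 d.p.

ΔQ = 819 − 1125 = -306; ΔP = 60.7 − 42.2 = 18.5.
Midpoints: P̄ = 51.45, Q̄ = 972.0.
ε = (ΔQ/ΔP)(P̄/Q̄) = (-306/18.5)(51.45/972.0).

-0.876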